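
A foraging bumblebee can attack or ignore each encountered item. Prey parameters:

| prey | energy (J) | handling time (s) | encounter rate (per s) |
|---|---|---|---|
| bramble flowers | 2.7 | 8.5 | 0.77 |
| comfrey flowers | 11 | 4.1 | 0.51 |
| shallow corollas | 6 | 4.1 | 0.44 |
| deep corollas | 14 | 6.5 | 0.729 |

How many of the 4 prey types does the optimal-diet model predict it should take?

2

Rank by E/h (J/s): comfrey flowers 2.68, deep corollas 2.15, shallow corollas 1.46, bramble flowers 0.318. Include each in turn until the next type's E/h falls below the running intake rate.
Rate on top 1: 1.815. deep corollas: 2.15 > 1.815 → include.
Rate on top 2: 2.02. shallow corollas: 1.46 < 2.02 → exclude; stop.
Optimal diet: comfrey flowers, deep corollas — 2 of 4 types.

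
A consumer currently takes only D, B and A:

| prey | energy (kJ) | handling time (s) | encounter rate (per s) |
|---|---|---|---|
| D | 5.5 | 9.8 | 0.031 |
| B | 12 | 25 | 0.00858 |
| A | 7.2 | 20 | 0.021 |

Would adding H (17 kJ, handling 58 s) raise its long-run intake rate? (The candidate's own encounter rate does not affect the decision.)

Yes

On D, B and A alone, R = ΣλE/(1+Σλh) = 0.4247/1.938 = 0.2191 kJ/s.
H: E/h = 17/58 = 0.2931 kJ/s.
Since 0.2931 > R, including H increases the long-run rate.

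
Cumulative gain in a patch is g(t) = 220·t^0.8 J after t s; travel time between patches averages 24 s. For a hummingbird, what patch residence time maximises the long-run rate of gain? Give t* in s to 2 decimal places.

Maximise g(t)/(T+t): set derivative to zero → g'(t)(T+t) = g(t).
g'(t) = 0.8·220·t^-0.2. Setting 0.8·220·t^-0.2 = 220·t^0.8/(24+t) gives 0.8(24+t) = t, so 0.20·t = 0.8×24.
t* = 0.8×24/0.20 = 96 s.

96.00 s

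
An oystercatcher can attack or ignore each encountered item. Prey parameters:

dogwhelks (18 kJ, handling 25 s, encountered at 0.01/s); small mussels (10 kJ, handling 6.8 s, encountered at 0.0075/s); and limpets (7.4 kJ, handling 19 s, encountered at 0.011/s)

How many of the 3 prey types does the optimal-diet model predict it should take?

Rank by E/h (kJ/s): small mussels 1.47, dogwhelks 0.72, limpets 0.389. Include each in turn until the next type's E/h falls below the running intake rate.
Rate on top 1: 0.07136. dogwhelks: 0.72 > 0.07136 → include.
Rate on top 2: 0.196. limpets: 0.389 > 0.196 → include.
Optimal diet: small mussels, dogwhelks, limpets — 3 of 3 types.

3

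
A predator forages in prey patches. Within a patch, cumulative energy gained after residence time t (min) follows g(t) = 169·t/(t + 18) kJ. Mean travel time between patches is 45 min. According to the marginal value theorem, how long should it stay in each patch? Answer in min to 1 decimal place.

By the marginal value theorem, leave when the instantaneous gain rate g'(t) equals the habitat-wide average g(t)/(T + t).
g'(t) = 169·18/(t + 18)². Setting 169·18/(t+18)² = 169t/[(t+18)(45+t)] gives 18(45+t) = t(t+18), so t² = 18×45 = 810.
t* = √810 = 28.46 min.

28.5 min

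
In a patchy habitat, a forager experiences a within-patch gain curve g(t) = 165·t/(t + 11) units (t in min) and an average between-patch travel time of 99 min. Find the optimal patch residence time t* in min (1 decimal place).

33.0 min

By the marginal value theorem, leave when the instantaneous gain rate g'(t) equals the habitat-wide average g(t)/(T + t).
g'(t) = 165·11/(t + 11)². Setting 165·11/(t+11)² = 165t/[(t+11)(99+t)] gives 11(99+t) = t(t+11), so t² = 11×99 = 1089.
t* = √1089 = 33 min.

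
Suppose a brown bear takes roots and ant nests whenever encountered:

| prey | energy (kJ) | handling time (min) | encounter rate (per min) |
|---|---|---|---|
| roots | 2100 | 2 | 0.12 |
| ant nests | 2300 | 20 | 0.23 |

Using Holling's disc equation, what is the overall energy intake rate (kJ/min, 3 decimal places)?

Energy encountered per unit search time: 0.12×2100 + 0.23×2300 = 781 kJ/min.
Handling time per unit search time: 0.12×2 + 0.23×20 = 4.84.
Rate = 781/(1 + 4.84) = 133.7 kJ/min.

133.733 kJ/min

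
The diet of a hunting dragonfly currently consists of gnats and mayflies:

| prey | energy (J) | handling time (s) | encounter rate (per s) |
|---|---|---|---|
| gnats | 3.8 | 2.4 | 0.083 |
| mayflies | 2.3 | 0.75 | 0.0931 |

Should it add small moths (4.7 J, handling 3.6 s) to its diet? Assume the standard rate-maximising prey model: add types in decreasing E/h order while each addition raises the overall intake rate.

Yes

Current rate: (0.083×3.8 + 0.0931×2.3)/(1 + 0.083×2.4 + 0.0931×0.75) = 0.4173 J/s.
Profitability of small moths: 4.7/3.6 = 1.306 J/s.
Since 1.306 > R, including small moths increases the long-run rate.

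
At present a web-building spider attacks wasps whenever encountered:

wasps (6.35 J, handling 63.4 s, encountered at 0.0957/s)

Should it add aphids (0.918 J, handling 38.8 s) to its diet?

No

On wasps alone, R = ΣλE/(1+Σλh) = 0.6077/7.067 = 0.08599 J/s.
aphids: E/h = 0.918/38.8 = 0.02366 J/s.
Since 0.02366 < R, time spent handling aphids is better spent searching.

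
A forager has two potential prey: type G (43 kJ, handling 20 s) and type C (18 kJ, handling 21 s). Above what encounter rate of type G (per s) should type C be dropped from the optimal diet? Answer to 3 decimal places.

0.033 per s

At the threshold, the rate on type G alone equals the profitability of type C: λ·43/(1 + λ·20) = 18/21 = 0.8571.
Rearranging, λ(43 − 0.8571×20) = 0.8571, so λ = 0.8571/25.86 = 0.03315 per s.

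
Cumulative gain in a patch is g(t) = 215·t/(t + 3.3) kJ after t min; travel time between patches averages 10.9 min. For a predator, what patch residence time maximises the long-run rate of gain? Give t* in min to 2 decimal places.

Optimal t* satisfies g'(t*) = g(t*)/(T + t*).
g'(t) = 215·3.3/(t + 3.3)². Setting 215·3.3/(t+3.3)² = 215t/[(t+3.3)(10.9+t)] gives 3.3(10.9+t) = t(t+3.3), so t² = 3.3×10.9 = 35.97.
t* = √35.97 = 5.997 min.

6.00 min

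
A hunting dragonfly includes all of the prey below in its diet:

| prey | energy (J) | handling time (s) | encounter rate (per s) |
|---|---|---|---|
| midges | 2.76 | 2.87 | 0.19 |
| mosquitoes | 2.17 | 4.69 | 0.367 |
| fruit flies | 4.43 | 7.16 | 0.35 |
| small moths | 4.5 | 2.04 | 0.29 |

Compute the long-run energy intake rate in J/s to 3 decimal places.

0.656 J/s

R = (0.19×2.76 + 0.367×2.17 + 0.35×4.43 + 0.29×4.5) / (1 + 0.19×2.87 + 0.367×4.69 + 0.35×7.16 + 0.29×2.04) = 4.176/6.364 = 0.6562 J/s.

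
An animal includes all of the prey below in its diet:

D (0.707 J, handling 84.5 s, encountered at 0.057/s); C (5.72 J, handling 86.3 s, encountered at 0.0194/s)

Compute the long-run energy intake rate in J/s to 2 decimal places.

Energy encountered per unit search time: 0.057×0.707 + 0.0194×5.72 = 0.1513 J/s.
Handling time per unit search time: 0.057×84.5 + 0.0194×86.3 = 6.491.
Rate = 0.1513/(1 + 6.491) = 0.02019 J/s.

0.02 J/s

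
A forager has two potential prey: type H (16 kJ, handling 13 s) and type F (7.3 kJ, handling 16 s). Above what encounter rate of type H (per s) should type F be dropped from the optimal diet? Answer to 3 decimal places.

0.045 per s

The zero-one rule: include type F iff E₂/h₂ > λE₁/(1+λh₁). Equality gives the switch point.
λE₁h₂ = E₂ + λE₂h₁ ⇒ λ = E₂/(E₁h₂ − E₂h₁) = 7.3/(256 − 94.9) = 0.04531 per s.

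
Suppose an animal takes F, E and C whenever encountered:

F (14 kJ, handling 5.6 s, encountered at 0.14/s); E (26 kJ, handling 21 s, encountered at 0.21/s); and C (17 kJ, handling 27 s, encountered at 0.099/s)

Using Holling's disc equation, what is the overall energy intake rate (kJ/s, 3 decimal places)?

1.027 kJ/s

R = (0.14×14 + 0.21×26 + 0.099×17) / (1 + 0.14×5.6 + 0.21×21 + 0.099×27) = 9.103/8.867 = 1.027 kJ/s.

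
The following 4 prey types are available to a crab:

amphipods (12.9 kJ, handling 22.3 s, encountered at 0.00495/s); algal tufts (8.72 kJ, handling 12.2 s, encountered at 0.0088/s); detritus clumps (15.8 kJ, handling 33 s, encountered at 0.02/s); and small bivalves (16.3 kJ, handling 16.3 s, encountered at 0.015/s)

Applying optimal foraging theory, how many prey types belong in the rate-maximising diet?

Profitabilities (E/h, kJ/s): small bivalves 1, algal tufts 0.715, amphipods 0.578, detritus clumps 0.479. Add prey in this order while the next type's profitability exceeds the intake rate on those already taken.
Rate on top 1: 0.1965. algal tufts: 0.715 > 0.1965 → include.
Rate on top 2: 0.2376. amphipods: 0.578 > 0.2376 → include.
Rate on top 3: 0.2634. detritus clumps: 0.479 > 0.2634 → include.
Optimal diet: small bivalves, algal tufts, amphipods, detritus clumps — 4 of 4 types.

4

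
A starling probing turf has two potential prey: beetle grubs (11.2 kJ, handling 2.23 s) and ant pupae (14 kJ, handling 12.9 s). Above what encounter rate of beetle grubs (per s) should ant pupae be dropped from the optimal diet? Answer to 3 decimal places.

At the threshold, the rate on beetle grubs alone equals the profitability of ant pupae: λ·11.2/(1 + λ·2.23) = 14/12.9 = 1.085.
Rearranging, λ(11.2 − 1.085×2.23) = 1.085, so λ = 1.085/8.78 = 0.1236 per s.

0.124 per s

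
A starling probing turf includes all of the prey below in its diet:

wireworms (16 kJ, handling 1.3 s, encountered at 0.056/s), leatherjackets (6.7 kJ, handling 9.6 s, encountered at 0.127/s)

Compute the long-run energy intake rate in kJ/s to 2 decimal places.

0.76 kJ/s

R = Σλ_iE_i / (1 + Σλ_ih_i)
Numerator: 0.056×16 + 0.127×6.7 = 1.747
Denominator: 1 + 0.056×1.3 + 0.127×9.6 = 2.292
R = 1.747/2.292 = 0.7622 kJ/s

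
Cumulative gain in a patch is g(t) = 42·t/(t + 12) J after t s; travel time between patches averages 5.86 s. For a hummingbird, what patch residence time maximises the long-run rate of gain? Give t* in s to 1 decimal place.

Maximise g(t)/(T+t): set derivative to zero → g'(t)(T+t) = g(t).
g'(t) = 42·12/(t + 12)². Setting 42·12/(t+12)² = 42t/[(t+12)(5.86+t)] gives 12(5.86+t) = t(t+12), so t² = 12×5.86 = 70.32.
t* = √70.32 = 8.386 s.

8.4 s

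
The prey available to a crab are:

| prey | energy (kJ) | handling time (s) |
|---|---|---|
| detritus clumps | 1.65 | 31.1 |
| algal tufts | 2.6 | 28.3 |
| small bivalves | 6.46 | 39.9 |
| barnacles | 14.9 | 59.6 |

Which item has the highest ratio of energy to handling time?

Profitability E/h (kJ/s): detritus clumps = 1.65/31.1 = 0.0531, algal tufts = 2.6/28.3 = 0.0919, small bivalves = 6.46/39.9 = 0.162, barnacles = 14.9/59.6 = 0.25.
Ranked: barnacles > small bivalves > algal tufts > detritus clumps.

barnacles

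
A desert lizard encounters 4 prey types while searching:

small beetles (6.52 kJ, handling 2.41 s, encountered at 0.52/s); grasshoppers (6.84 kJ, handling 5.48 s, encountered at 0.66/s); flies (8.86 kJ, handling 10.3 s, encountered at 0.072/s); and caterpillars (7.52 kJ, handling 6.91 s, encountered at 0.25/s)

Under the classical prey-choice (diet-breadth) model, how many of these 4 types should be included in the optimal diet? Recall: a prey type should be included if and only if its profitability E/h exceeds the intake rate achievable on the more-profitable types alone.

1

Profitabilities (E/h, kJ/s): small beetles 2.71, grasshoppers 1.25, caterpillars 1.09, flies 0.86. Add prey in this order while the next type's profitability exceeds the intake rate on those already taken.
Rate on top 1: 1.505. grasshoppers: 1.25 < 1.505 → exclude; stop.
Optimal diet: small beetles — 1 of 4 types.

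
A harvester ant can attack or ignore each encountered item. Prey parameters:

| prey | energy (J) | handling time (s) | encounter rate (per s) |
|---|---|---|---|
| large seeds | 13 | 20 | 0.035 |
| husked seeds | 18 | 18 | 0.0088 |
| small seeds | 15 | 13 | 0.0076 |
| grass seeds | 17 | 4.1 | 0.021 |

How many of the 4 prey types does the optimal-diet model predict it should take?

4

Rank by E/h (J/s): grass seeds 4.15, small seeds 1.15, husked seeds 1, large seeds 0.65. Include each in turn until the next type's E/h falls below the running intake rate.
Rate on top 1: 0.3287. small seeds: 1.15 > 0.3287 → include.
Rate on top 2: 0.3975. husked seeds: 1 > 0.3975 → include.
Rate on top 3: 0.4685. large seeds: 0.65 > 0.4685 → include.
Optimal diet: grass seeds, small seeds, husked seeds, large seeds — 4 of 4 types.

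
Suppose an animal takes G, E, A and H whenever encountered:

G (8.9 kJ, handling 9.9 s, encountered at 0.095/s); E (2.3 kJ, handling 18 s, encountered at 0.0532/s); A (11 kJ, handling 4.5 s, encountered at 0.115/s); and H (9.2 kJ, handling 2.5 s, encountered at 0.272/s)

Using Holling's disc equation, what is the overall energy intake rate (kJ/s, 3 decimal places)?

1.156 kJ/s

Energy encountered per unit search time: 0.095×8.9 + 0.0532×2.3 + 0.115×11 + 0.272×9.2 = 4.735 kJ/s.
Handling time per unit search time: 0.095×9.9 + 0.0532×18 + 0.115×4.5 + 0.272×2.5 = 3.096.
Rate = 4.735/(1 + 3.096) = 1.156 kJ/s.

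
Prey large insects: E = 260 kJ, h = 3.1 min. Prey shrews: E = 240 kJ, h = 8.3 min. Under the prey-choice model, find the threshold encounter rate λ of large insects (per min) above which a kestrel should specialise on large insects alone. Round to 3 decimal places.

The zero-one rule: include shrews iff E₂/h₂ > λE₁/(1+λh₁). Equality gives the switch point.
λE₁h₂ = E₂ + λE₂h₁ ⇒ λ = E₂/(E₁h₂ − E₂h₁) = 240/(2158 − 744) = 0.1697 per min.

0.170 per min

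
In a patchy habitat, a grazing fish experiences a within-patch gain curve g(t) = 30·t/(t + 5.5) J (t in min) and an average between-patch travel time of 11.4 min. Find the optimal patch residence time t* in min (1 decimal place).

7.9 min

By the marginal value theorem, leave when the instantaneous gain rate g'(t) equals the habitat-wide average g(t)/(T + t).
g'(t) = 30·5.5/(t + 5.5)². Setting 30·5.5/(t+5.5)² = 30t/[(t+5.5)(11.4+t)] gives 5.5(11.4+t) = t(t+5.5), so t² = 5.5×11.4 = 62.7.
t* = √62.7 = 7.918 min.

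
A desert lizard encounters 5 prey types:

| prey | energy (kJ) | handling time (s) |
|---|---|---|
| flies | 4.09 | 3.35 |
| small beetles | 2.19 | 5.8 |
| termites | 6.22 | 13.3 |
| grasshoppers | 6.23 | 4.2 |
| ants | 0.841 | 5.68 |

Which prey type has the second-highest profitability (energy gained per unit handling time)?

In descending order of E/h:
grasshoppers: 6.23/4.2 = 1.48 kJ/s
flies: 4.09/3.35 = 1.22 kJ/s
termites: 6.22/13.3 = 0.468 kJ/s
small beetles: 2.19/5.8 = 0.378 kJ/s
ants: 0.841/5.68 = 0.148 kJ/s

flies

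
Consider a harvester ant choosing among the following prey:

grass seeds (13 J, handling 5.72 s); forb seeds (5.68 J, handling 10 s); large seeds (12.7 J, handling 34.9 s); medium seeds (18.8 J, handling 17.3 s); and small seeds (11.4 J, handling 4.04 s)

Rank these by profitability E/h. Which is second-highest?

grass seeds

In descending order of E/h:
small seeds: 11.4/4.04 = 2.82 J/s
grass seeds: 13/5.72 = 2.27 J/s
medium seeds: 18.8/17.3 = 1.09 J/s
forb seeds: 5.68/10 = 0.568 J/s
large seeds: 12.7/34.9 = 0.364 J/s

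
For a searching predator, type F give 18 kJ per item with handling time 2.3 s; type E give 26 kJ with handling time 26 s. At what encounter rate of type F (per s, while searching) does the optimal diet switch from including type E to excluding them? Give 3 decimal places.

Drop type E once their profitability E₂/h₂ falls below the rate achievable on type F alone: E₂/h₂ = λE₁/(1 + λh₁).
Solve for λ: λE₁h₂ = E₂(1 + λh₁) → λ(E₁h₂ − E₂h₁) = E₂ → λ = E₂/(E₁h₂ − E₂h₁).
λ = 26/(18×26 − 26×2.3) = 26/408.2 = 0.06369 per s.

0.064 per s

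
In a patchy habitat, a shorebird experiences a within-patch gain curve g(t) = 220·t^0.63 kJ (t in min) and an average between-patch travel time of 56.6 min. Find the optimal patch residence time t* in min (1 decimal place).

96.4 min

By the marginal value theorem, leave when the instantaneous gain rate g'(t) equals the habitat-wide average g(t)/(T + t).
g'(t) = 0.63·220·t^-0.37. Setting 0.63·220·t^-0.37 = 220·t^0.63/(56.6+t) gives 0.63(56.6+t) = t, so 0.37·t = 0.63×56.6.
t* = 0.63×56.6/0.37 = 96.37 min.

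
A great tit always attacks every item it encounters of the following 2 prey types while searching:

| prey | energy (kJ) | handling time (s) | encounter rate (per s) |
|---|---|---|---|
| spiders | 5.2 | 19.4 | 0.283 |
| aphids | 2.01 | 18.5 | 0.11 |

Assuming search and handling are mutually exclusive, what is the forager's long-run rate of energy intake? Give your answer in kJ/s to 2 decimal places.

R = (0.283×5.2 + 0.11×2.01) / (1 + 0.283×19.4 + 0.11×18.5) = 1.693/8.525 = 0.1986 kJ/s.

0.20 kJ/s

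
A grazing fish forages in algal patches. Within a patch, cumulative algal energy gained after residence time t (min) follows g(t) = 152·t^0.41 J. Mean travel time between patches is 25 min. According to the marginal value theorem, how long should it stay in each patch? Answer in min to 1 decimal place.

17.4 min

By the marginal value theorem, leave when the instantaneous gain rate g'(t) equals the habitat-wide average g(t)/(T + t).
g'(t) = 0.41·152·t^-0.59. Setting 0.41·152·t^-0.59 = 152·t^0.41/(25+t) gives 0.41(25+t) = t, so 0.59·t = 0.41×25.
t* = 0.41×25/0.59 = 17.37 min.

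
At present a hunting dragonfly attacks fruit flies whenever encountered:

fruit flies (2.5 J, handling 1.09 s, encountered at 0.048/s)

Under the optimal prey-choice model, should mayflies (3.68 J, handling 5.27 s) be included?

On fruit flies alone, R = ΣλE/(1+Σλh) = 0.12/1.052 = 0.114 J/s.
mayflies: E/h = 3.68/5.27 = 0.6983 J/s.
Since 0.6983 > R, including mayflies increases the long-run rate.

Yes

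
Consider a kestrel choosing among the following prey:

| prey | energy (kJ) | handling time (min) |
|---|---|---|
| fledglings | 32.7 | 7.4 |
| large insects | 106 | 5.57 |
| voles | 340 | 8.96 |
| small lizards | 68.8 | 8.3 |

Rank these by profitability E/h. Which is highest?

voles

In descending order of E/h:
voles: 340/8.96 = 37.9 kJ/min
large insects: 106/5.57 = 19 kJ/min
small lizards: 68.8/8.3 = 8.29 kJ/min
fledglings: 32.7/7.4 = 4.42 kJ/min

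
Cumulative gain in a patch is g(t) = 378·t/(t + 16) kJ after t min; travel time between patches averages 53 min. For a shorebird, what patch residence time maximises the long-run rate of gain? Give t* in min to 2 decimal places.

29.12 min

Optimal t* satisfies g'(t*) = g(t*)/(T + t*).
g'(t) = 378·16/(t + 16)². Setting 378·16/(t+16)² = 378t/[(t+16)(53+t)] gives 16(53+t) = t(t+16), so t² = 16×53 = 848.
t* = √848 = 29.12 min.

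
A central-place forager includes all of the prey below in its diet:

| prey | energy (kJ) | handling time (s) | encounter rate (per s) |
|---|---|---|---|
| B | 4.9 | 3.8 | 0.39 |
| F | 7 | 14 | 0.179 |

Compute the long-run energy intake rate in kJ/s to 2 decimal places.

Energy encountered per unit search time: 0.39×4.9 + 0.179×7 = 3.164 kJ/s.
Handling time per unit search time: 0.39×3.8 + 0.179×14 = 3.988.
Rate = 3.164/(1 + 3.988) = 0.6343 kJ/s.

0.63 kJ/s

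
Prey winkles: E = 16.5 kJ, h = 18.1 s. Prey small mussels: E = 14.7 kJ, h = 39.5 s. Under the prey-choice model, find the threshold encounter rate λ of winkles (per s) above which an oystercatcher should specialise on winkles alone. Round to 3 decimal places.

0.038 per s

Drop small mussels once their profitability E₂/h₂ falls below the rate achievable on winkles alone: E₂/h₂ = λE₁/(1 + λh₁).
Solve for λ: λE₁h₂ = E₂(1 + λh₁) → λ(E₁h₂ − E₂h₁) = E₂ → λ = E₂/(E₁h₂ − E₂h₁).
λ = 14.7/(16.5×39.5 − 14.7×18.1) = 14.7/385.7 = 0.03811 per s.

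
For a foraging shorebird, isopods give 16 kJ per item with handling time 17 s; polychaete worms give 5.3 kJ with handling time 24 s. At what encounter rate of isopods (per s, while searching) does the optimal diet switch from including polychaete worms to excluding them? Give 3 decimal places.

0.018 per s

At the threshold, the rate on isopods alone equals the profitability of polychaete worms: λ·16/(1 + λ·17) = 5.3/24 = 0.2208.
Rearranging, λ(16 − 0.2208×17) = 0.2208, so λ = 0.2208/12.25 = 0.01803 per s.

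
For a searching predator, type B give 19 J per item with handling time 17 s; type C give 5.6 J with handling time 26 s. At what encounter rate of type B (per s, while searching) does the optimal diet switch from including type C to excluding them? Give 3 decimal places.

0.014 per s

At the threshold, the rate on type B alone equals the profitability of type C: λ·19/(1 + λ·17) = 5.6/26 = 0.2154.
Rearranging, λ(19 − 0.2154×17) = 0.2154, so λ = 0.2154/15.34 = 0.01404 per s.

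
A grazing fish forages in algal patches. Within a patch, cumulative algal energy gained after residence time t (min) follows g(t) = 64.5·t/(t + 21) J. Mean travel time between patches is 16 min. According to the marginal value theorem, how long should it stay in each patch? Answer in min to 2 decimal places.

By the marginal value theorem, leave when the instantaneous gain rate g'(t) equals the habitat-wide average g(t)/(T + t).
g'(t) = 64.5·21/(t + 21)². Setting 64.5·21/(t+21)² = 64.5t/[(t+21)(16+t)] gives 21(16+t) = t(t+21), so t² = 21×16 = 336.
t* = √336 = 18.33 min.

18.33 min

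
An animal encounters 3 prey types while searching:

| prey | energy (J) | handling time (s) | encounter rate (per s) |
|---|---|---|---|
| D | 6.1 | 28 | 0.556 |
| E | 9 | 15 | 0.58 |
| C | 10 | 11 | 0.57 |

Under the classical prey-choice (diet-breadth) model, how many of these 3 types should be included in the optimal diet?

Profitabilities (E/h, J/s): C 0.909, E 0.6, D 0.218. Add prey in this order while the next type's profitability exceeds the intake rate on those already taken.
Rate on top 1: 0.784. E: 0.6 < 0.784 → exclude; stop.
Optimal diet: C — 1 of 3 types.

1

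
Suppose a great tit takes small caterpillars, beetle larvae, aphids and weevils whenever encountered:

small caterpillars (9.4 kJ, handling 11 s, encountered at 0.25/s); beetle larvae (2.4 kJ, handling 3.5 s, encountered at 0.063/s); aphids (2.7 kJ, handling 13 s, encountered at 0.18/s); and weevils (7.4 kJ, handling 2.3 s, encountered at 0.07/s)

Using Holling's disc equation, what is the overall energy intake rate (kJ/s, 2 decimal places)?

R = Σλ_iE_i / (1 + Σλ_ih_i)
Numerator: 0.25×9.4 + 0.063×2.4 + 0.18×2.7 + 0.07×7.4 = 3.505
Denominator: 1 + 0.25×11 + 0.063×3.5 + 0.18×13 + 0.07×2.3 = 6.471
R = 3.505/6.471 = 0.5416 kJ/s

0.54 kJ/s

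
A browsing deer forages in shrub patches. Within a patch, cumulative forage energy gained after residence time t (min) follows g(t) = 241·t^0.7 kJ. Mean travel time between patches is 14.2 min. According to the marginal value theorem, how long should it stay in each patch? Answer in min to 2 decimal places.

33.13 min

Maximise g(t)/(T+t): set derivative to zero → g'(t)(T+t) = g(t).
g'(t) = 0.7·241·t^-0.3. Setting 0.7·241·t^-0.3 = 241·t^0.7/(14.2+t) gives 0.7(14.2+t) = t, so 0.30·t = 0.7×14.2.
t* = 0.7×14.2/0.30 = 33.13 min.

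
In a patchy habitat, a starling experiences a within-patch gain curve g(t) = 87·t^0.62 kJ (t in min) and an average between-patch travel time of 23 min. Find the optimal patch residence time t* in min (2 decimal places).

37.53 min

Maximise g(t)/(T+t): set derivative to zero → g'(t)(T+t) = g(t).
g'(t) = 0.62·87·t^-0.38. Setting 0.62·87·t^-0.38 = 87·t^0.62/(23+t) gives 0.62(23+t) = t, so 0.38·t = 0.62×23.
t* = 0.62×23/0.38 = 37.53 min.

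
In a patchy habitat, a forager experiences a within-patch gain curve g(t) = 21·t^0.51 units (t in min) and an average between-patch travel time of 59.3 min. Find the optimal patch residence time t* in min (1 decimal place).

61.7 min

By the marginal value theorem, leave when the instantaneous gain rate g'(t) equals the habitat-wide average g(t)/(T + t).
g'(t) = 0.51·21·t^-0.49. Setting 0.51·21·t^-0.49 = 21·t^0.51/(59.3+t) gives 0.51(59.3+t) = t, so 0.49·t = 0.51×59.3.
t* = 0.51×59.3/0.49 = 61.72 min.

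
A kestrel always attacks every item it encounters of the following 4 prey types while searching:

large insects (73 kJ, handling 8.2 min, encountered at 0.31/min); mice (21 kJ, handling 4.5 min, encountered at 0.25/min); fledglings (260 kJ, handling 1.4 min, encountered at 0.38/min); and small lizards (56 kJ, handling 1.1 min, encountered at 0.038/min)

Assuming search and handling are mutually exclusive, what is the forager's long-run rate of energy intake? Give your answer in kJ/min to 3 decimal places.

24.578 kJ/min

R = (0.31×73 + 0.25×21 + 0.38×260 + 0.038×56) / (1 + 0.31×8.2 + 0.25×4.5 + 0.38×1.4 + 0.038×1.1) = 128.8/5.241 = 24.58 kJ/min.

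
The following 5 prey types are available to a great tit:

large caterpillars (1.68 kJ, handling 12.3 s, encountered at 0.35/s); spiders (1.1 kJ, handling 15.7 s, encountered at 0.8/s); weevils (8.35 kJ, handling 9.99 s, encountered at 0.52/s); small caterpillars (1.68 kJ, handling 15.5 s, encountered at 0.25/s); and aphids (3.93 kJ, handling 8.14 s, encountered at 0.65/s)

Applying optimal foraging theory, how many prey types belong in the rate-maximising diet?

E/h in descending order: weevils 0.836, aphids 0.483, large caterpillars 0.137, small caterpillars 0.108, spiders 0.0701 kJ/s. The optimal diet is the largest prefix of this list for which every included type satisfies E_i/h_i > R on the types above it.
Rate on top 1: 0.7009. aphids: 0.483 < 0.7009 → exclude; stop.
Optimal diet: weevils — 1 of 5 types.

1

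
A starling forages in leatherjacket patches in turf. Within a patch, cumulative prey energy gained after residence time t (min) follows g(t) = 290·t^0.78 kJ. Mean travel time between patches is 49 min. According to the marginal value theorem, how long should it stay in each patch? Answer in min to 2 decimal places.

173.73 min

Optimal t* satisfies g'(t*) = g(t*)/(T + t*).
g'(t) = 0.78·290·t^-0.22. Setting 0.78·290·t^-0.22 = 290·t^0.78/(49+t) gives 0.78(49+t) = t, so 0.22·t = 0.78×49.
t* = 0.78×49/0.22 = 173.7 min.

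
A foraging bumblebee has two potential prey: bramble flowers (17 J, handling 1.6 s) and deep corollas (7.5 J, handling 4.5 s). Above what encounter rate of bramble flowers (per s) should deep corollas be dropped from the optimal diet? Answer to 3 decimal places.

The zero-one rule: include deep corollas iff E₂/h₂ > λE₁/(1+λh₁). Equality gives the switch point.
λE₁h₂ = E₂ + λE₂h₁ ⇒ λ = E₂/(E₁h₂ − E₂h₁) = 7.5/(76.5 − 12) = 0.1163 per s.

0.116 per s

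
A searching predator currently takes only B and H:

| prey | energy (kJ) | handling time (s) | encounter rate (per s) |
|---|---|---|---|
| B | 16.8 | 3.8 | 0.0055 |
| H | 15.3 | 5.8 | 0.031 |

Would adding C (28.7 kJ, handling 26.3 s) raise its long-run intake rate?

Yes

Current rate: (0.0055×16.8 + 0.031×15.3)/(1 + 0.0055×3.8 + 0.031×5.8) = 0.472 kJ/s.
Profitability of C: 28.7/26.3 = 1.091 kJ/s.
Since 1.091 > R, including C increases the long-run rate.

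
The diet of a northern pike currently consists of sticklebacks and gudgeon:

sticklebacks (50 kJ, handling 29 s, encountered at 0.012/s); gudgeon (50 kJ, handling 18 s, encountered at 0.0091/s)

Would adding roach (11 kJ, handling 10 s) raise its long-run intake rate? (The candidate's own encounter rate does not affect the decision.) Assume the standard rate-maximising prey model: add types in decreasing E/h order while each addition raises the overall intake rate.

Yes

Current rate: (0.012×50 + 0.0091×50)/(1 + 0.012×29 + 0.0091×18) = 0.6978 kJ/s.
roach: E/h = 11/10 = 1.1 kJ/s.
1.1 > 0.6978, so adding roach raises the average — include it.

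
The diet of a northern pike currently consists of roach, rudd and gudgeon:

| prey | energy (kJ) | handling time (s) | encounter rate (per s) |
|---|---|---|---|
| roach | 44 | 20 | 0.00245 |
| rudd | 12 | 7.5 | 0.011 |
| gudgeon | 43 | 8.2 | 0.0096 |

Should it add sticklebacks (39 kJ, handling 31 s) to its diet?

On roach, rudd and gudgeon alone, R = ΣλE/(1+Σλh) = 0.6526/1.21 = 0.5392 kJ/s.
Profitability of sticklebacks: 39/31 = 1.258 kJ/s.
Since 1.258 > R, including sticklebacks increases the long-run rate.

Yes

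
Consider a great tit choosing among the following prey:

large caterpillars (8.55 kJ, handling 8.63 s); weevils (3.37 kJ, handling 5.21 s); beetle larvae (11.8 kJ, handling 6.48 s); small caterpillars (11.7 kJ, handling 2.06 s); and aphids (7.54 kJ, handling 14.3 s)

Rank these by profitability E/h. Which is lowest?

In descending order of E/h:
small caterpillars: 11.7/2.06 = 5.68 kJ/s
beetle larvae: 11.8/6.48 = 1.82 kJ/s
large caterpillars: 8.55/8.63 = 0.991 kJ/s
weevils: 3.37/5.21 = 0.647 kJ/s
aphids: 7.54/14.3 = 0.527 kJ/s

aphids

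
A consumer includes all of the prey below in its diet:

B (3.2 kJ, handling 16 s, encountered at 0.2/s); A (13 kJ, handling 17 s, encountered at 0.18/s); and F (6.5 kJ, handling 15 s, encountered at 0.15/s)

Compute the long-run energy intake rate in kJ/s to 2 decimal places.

Energy encountered per unit search time: 0.2×3.2 + 0.18×13 + 0.15×6.5 = 3.955 kJ/s.
Handling time per unit search time: 0.2×16 + 0.18×17 + 0.15×15 = 8.51.
Rate = 3.955/(1 + 8.51) = 0.4159 kJ/s.

0.42 kJ/s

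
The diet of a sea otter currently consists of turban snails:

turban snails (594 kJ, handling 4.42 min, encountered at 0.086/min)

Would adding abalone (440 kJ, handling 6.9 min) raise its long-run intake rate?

Yes

Intake rate on the current diet: R = (0.086×594) / (1 + 0.086×4.42) = 51.08/1.38 = 37.01 kJ/min.
abalone: E/h = 440/6.9 = 63.77 kJ/min.
63.77 > 37.01, so adding abalone raises the average — include it.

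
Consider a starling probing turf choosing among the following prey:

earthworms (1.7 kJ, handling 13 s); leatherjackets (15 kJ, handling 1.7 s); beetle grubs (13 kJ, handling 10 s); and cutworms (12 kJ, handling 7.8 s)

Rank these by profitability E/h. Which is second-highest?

Profitability E/h (kJ/s): earthworms = 1.7/13 = 0.131, leatherjackets = 15/1.7 = 8.82, beetle grubs = 13/10 = 1.3, cutworms = 12/7.8 = 1.54.
Ranked: leatherjackets > cutworms > beetle grubs > earthworms.

cutworms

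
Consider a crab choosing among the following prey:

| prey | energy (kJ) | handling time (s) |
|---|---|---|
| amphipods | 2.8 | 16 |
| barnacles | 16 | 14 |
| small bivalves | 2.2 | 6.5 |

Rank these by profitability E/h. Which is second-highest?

small bivalves

Profitability E/h (kJ/s): amphipods = 2.8/16 = 0.175, barnacles = 16/14 = 1.14, small bivalves = 2.2/6.5 = 0.338.
Ranked: barnacles > small bivalves > amphipods.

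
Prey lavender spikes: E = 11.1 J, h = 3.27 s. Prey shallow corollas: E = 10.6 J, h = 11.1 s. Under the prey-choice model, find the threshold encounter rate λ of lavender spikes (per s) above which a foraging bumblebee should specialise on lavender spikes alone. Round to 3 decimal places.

The zero-one rule: include shallow corollas iff E₂/h₂ > λE₁/(1+λh₁). Equality gives the switch point.
λE₁h₂ = E₂ + λE₂h₁ ⇒ λ = E₂/(E₁h₂ − E₂h₁) = 10.6/(123.2 − 34.66) = 0.1197 per s.

0.120 per s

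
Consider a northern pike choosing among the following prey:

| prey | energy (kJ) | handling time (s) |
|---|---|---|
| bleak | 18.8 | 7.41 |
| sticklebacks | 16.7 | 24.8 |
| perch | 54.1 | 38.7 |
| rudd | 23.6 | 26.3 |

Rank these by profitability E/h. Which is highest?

Profitability E/h (kJ/s): bleak = 18.8/7.41 = 2.54, sticklebacks = 16.7/24.8 = 0.673, perch = 54.1/38.7 = 1.4, rudd = 23.6/26.3 = 0.897.
Ranked: bleak > perch > rudd > sticklebacks.

bleak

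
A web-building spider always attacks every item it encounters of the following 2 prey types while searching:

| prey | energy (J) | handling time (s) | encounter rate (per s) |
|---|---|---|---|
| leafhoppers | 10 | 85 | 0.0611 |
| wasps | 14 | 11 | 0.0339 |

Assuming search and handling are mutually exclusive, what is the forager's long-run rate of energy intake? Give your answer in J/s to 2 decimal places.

R = Σλ_iE_i / (1 + Σλ_ih_i)
Numerator: 0.0611×10 + 0.0339×14 = 1.086
Denominator: 1 + 0.0611×85 + 0.0339×11 = 6.566
R = 1.086/6.566 = 0.1653 J/s

0.17 J/s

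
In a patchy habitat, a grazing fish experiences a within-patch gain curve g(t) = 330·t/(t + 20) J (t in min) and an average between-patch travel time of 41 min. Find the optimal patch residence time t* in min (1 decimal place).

28.6 min

Maximise g(t)/(T+t): set derivative to zero → g'(t)(T+t) = g(t).
g'(t) = 330·20/(t + 20)². Setting 330·20/(t+20)² = 330t/[(t+20)(41+t)] gives 20(41+t) = t(t+20), so t² = 20×41 = 820.
t* = √820 = 28.64 min.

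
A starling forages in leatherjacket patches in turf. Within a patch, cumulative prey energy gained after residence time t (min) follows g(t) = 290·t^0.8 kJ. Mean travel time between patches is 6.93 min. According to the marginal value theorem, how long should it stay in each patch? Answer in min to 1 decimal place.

Maximise g(t)/(T+t): set derivative to zero → g'(t)(T+t) = g(t).
g'(t) = 0.8·290·t^-0.2. Setting 0.8·290·t^-0.2 = 290·t^0.8/(6.93+t) gives 0.8(6.93+t) = t, so 0.20·t = 0.8×6.93.
t* = 0.8×6.93/0.20 = 27.72 min.

27.7 min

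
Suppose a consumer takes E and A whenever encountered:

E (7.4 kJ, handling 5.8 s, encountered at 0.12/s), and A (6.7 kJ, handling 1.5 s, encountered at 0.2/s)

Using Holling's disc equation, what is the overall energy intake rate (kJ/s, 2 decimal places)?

1.12 kJ/s

R = (0.12×7.4 + 0.2×6.7) / (1 + 0.12×5.8 + 0.2×1.5) = 2.228/1.996 = 1.116 kJ/s.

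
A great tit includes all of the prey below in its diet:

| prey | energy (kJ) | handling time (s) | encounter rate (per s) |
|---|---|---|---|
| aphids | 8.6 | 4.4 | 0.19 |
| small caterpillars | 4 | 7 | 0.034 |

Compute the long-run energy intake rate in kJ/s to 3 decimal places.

0.853 kJ/s

R = (0.19×8.6 + 0.034×4) / (1 + 0.19×4.4 + 0.034×7) = 1.77/2.074 = 0.8534 kJ/s.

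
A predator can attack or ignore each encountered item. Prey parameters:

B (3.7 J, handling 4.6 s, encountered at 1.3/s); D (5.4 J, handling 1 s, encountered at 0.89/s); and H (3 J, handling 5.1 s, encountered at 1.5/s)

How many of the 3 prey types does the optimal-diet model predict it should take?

1

Rank by E/h (J/s): D 5.4, B 0.804, H 0.588. Include each in turn until the next type's E/h falls below the running intake rate.
Rate on top 1: 2.543. B: 0.804 < 2.543 → exclude; stop.
Optimal diet: D — 1 of 3 types.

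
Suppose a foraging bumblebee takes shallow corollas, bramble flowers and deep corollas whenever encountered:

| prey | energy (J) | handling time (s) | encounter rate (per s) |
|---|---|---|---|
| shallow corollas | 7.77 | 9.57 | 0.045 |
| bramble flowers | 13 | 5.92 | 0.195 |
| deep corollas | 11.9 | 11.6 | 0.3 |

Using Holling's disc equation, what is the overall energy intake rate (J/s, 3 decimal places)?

1.064 J/s

R = (0.045×7.77 + 0.195×13 + 0.3×11.9) / (1 + 0.045×9.57 + 0.195×5.92 + 0.3×11.6) = 6.455/6.065 = 1.064 J/s.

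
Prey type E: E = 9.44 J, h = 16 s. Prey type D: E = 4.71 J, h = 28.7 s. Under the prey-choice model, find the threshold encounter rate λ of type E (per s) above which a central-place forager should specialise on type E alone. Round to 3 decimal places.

The zero-one rule: include type D iff E₂/h₂ > λE₁/(1+λh₁). Equality gives the switch point.
λE₁h₂ = E₂ + λE₂h₁ ⇒ λ = E₂/(E₁h₂ − E₂h₁) = 4.71/(270.9 − 75.36) = 0.02408 per s.

0.024 per s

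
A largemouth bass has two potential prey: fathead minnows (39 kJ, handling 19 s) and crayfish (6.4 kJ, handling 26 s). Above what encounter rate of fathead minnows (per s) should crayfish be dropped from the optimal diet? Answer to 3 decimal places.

At the threshold, the rate on fathead minnows alone equals the profitability of crayfish: λ·39/(1 + λ·19) = 6.4/26 = 0.2462.
Rearranging, λ(39 − 0.2462×19) = 0.2462, so λ = 0.2462/34.32 = 0.007172 per s.

0.007 per s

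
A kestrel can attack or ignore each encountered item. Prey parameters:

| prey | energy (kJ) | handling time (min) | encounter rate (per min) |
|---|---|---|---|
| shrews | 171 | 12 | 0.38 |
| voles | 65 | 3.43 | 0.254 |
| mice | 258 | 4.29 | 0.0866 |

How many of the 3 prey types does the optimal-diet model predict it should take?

E/h in descending order: mice 60.1, voles 19, shrews 14.2 kJ/min. The optimal diet is the largest prefix of this list for which every included type satisfies E_i/h_i > R on the types above it.
Rate on top 1: 16.29. voles: 19 > 16.29 → include.
Rate on top 2: 17.32. shrews: 14.2 < 17.32 → exclude; stop.
Optimal diet: mice, voles — 2 of 3 types.

2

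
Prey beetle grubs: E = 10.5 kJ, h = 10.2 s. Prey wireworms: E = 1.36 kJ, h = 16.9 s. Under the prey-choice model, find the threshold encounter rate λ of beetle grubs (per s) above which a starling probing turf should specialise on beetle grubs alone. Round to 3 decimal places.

At the threshold, the rate on beetle grubs alone equals the profitability of wireworms: λ·10.5/(1 + λ·10.2) = 1.36/16.9 = 0.08047.
Rearranging, λ(10.5 − 0.08047×10.2) = 0.08047, so λ = 0.08047/9.679 = 0.008314 per s.

0.008 per s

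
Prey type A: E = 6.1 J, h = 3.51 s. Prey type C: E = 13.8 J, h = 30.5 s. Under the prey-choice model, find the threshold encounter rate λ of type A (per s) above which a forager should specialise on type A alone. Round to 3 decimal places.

0.100 per s

At the threshold, the rate on type A alone equals the profitability of type C: λ·6.1/(1 + λ·3.51) = 13.8/30.5 = 0.4525.
Rearranging, λ(6.1 − 0.4525×3.51) = 0.4525, so λ = 0.4525/4.512 = 0.1003 per s.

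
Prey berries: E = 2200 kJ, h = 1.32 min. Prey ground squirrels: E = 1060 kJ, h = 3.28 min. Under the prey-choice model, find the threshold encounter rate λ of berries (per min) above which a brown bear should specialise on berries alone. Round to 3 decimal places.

0.182 per min

The zero-one rule: include ground squirrels iff E₂/h₂ > λE₁/(1+λh₁). Equality gives the switch point.
λE₁h₂ = E₂ + λE₂h₁ ⇒ λ = E₂/(E₁h₂ − E₂h₁) = 1060/(7216 − 1399) = 0.1822 per min.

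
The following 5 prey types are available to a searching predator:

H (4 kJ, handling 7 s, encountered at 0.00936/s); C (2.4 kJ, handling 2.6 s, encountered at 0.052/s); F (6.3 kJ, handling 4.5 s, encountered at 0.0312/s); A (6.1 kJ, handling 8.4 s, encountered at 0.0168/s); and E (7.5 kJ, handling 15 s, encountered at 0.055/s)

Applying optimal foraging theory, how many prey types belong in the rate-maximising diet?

Rank by E/h (kJ/s): F 1.4, C 0.923, A 0.726, H 0.571, E 0.5. Include each in turn until the next type's E/h falls below the running intake rate.
Rate on top 1: 0.1724. C: 0.923 > 0.1724 → include.
Rate on top 2: 0.2519. A: 0.726 > 0.2519 → include.
Rate on top 3: 0.2992. H: 0.571 > 0.2992 → include.
Rate on top 4: 0.3112. E: 0.5 > 0.3112 → include.
Optimal diet: F, C, A, H, E — 5 of 5 types.

5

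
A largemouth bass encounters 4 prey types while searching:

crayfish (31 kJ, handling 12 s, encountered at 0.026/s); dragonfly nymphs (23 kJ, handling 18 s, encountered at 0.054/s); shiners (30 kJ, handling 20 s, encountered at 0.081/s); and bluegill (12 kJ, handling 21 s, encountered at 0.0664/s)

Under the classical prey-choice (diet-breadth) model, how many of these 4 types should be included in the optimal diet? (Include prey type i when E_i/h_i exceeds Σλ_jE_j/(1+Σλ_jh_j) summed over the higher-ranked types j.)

3

E/h in descending order: crayfish 2.58, shiners 1.5, dragonfly nymphs 1.28, bluegill 0.571 kJ/s. The optimal diet is the largest prefix of this list for which every included type satisfies E_i/h_i > R on the types above it.
Rate on top 1: 0.6143. shiners: 1.5 > 0.6143 → include.
Rate on top 2: 1.104. dragonfly nymphs: 1.28 > 1.104 → include.
Rate on top 3: 1.147. bluegill: 0.571 < 1.147 → exclude; stop.
Optimal diet: crayfish, shiners, dragonfly nymphs — 3 of 4 types.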